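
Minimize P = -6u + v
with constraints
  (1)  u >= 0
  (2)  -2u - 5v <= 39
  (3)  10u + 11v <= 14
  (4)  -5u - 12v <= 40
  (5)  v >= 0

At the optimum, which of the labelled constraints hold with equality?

Extreme points and P = -6u + v:
  (0, 14/11) → P = 14/11
  (0, 0) → P = 0
  (7/5, 0) → P = -42/5

The minimum is at (7/5, 0). Substituting into each constraint, equality holds for (3) and (5); the remaining constraints have slack.

(3) and (5)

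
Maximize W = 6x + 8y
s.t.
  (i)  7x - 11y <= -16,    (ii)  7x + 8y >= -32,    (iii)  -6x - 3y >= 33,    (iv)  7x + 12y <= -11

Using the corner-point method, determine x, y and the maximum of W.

Corner points and W = 6x + 8y:
  (-56/9, 13/9) → W = -232/9
  (-74/7, 21/4) → W = -150/7
  (-121/17, 55/17) → W = -286/17

x = -121/17, y = 55/17, maximum W = -286/17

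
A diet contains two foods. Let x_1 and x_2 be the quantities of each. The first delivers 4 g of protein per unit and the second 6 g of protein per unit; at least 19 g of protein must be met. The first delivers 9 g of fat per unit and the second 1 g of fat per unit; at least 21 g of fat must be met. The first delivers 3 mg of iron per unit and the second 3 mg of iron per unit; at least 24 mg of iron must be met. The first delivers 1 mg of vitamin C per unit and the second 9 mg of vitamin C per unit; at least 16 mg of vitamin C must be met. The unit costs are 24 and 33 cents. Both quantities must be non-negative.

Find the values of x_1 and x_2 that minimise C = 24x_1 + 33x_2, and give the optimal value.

Corner points and C = 24x_1 + 33x_2:
  (0, 21) → C = 693
  (16, 0) → C = 384
  (13/8, 51/8) → C = 1995/8
  (7, 1) → C = 201
The feasible region is unbounded (it extends along (0, 1), (1, 0)), but C strictly increases along every unbounded feasible direction, so there is no improving ray and the minimum is attained at a vertex.

At the optimal vertex, 3x_1 + 3x_2 = 24 and x_1 + 9x_2 = 16.
Solving simultaneously gives x_1 = 7, x_2 = 1.

x_1 = 7, x_2 = 1, minimum C = 201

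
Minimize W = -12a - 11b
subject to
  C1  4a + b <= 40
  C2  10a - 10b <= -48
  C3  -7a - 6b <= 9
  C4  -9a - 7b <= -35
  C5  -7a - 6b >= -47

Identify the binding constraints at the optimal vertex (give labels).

Vertices and W = -12a - 11b:
  (7/80, 391/80) → W = -877/16
  (7/5, 31/5) → W = -85
  (-119/5, 178/5) → W = -106

The minimum is at (-119/5, 178/5). Substituting into each constraint, equality holds for C4 and C5; the remaining constraints have slack.

C4 and C5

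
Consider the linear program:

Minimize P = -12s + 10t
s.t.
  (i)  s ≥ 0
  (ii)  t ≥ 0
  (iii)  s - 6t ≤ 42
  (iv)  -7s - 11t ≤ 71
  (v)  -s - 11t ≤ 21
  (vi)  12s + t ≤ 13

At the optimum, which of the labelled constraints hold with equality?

Feasible corners and P = -12s + 10t:
  (0, 0) → P = 0
  (0, 13) → P = 130
  (13/12, 0) → P = -13

The minimum is at (13/12, 0). Substituting into each constraint, equality holds for (ii) and (vi); the remaining constraints have slack.

(ii) and (vi)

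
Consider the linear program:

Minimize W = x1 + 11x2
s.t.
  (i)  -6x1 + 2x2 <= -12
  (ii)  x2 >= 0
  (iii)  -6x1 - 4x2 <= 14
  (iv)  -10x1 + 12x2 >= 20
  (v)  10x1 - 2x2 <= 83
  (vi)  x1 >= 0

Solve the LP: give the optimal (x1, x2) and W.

x1 = 46/13, x2 = 60/13, minimum W = 706/13

Corner points and W = x1 + 11x2:
  (46/13, 60/13) → W = 706/13
  (71/4, 189/4) → W = 1075/2
  (259/25, 103/10) → W = 6183/50

At the optimal vertex, -6x1 + 2x2 = -12 and -10x1 + 12x2 = 20.
Solving simultaneously gives x1 = 46/13, x2 = 60/13.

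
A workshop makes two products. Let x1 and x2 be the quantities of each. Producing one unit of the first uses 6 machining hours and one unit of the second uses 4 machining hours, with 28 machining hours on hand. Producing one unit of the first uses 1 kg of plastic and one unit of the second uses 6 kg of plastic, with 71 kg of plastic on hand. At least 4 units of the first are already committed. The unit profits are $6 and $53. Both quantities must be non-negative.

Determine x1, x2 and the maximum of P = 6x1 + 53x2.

x1 = 4, x2 = 1, maximum P = 77

Vertices and P = 6x1 + 53x2:
  (14/3, 0) → P = 28
  (4, 0) → P = 24
  (4, 1) → P = 77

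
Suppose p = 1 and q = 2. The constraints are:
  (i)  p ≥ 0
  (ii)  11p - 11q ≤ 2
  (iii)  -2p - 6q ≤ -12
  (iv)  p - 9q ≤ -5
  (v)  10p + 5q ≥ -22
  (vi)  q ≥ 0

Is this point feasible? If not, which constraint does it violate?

(i): 1 ≥ 0 ✓
(ii): -11 ≤ 2 ✓
(iii): -14 ≤ -12 ✓
(iv): -17 ≤ -5 ✓
(v): 20 ≥ -22 ✓
(vi): 2 ≥ 0 ✓

feasible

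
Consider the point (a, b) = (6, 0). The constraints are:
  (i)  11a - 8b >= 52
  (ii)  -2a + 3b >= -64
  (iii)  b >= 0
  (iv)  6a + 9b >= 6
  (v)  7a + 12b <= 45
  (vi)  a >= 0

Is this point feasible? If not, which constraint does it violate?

feasible

(i): 66 ≥ 52 ✓
(ii): -12 ≥ -64 ✓
(iii): 0 ≥ 0 ✓
(iv): 36 ≥ 6 ✓
(v): 42 ≤ 45 ✓
(vi): 6 ≥ 0 ✓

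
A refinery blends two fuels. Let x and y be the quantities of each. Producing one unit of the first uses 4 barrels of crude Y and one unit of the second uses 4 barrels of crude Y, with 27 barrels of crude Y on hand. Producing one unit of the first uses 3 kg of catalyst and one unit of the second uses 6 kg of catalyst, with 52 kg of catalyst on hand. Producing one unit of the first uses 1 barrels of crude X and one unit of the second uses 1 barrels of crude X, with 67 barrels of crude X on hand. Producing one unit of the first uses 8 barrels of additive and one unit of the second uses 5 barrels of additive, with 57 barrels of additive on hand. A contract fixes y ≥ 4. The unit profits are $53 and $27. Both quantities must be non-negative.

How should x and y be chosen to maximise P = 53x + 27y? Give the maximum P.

x = 11/4, y = 4, maximum P = 1015/4

Vertices and P = 53x + 27y:
  (0, 27/4) → P = 729/4
  (0, 4) → P = 108
  (11/4, 4) → P = 1015/4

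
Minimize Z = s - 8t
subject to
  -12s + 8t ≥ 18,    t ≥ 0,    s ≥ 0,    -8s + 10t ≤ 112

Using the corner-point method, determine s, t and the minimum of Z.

Vertices and Z = s - 8t:
  (0, 9/4) → Z = -18
  (179/14, 150/7) → Z = -2221/14
  (0, 56/5) → Z = -448/5

s = 179/14, t = 150/7, minimum Z = -2221/14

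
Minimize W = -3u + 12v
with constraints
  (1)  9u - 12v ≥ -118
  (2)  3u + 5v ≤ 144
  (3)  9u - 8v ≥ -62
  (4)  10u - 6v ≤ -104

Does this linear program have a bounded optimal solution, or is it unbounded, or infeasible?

From the feasible point (-230/13, -158/13), moving in the direction (-6, -10) keeps every constraint satisfied while W decreases without bound.

unbounded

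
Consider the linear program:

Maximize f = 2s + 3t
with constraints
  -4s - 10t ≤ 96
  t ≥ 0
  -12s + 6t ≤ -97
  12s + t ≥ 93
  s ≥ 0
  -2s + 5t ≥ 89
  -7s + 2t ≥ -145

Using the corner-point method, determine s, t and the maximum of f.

s = 338/9, t = 1061/18, maximum f = 4535/18

Vertices and f = 2s + 3t:
  (1019/48, 631/24) → f = 364/3
  (338/9, 1061/18) → f = 4535/18
  (903/31, 913/31) → f = 4545/31

At the optimal vertex, -12s + 6t = -97 and -7s + 2t = -145.
Solving simultaneously gives s = 338/9, t = 1061/18.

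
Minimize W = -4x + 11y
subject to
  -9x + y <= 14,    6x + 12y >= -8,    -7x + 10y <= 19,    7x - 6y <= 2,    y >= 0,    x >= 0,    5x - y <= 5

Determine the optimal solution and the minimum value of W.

x = 2/7, y = 0, minimum W = -8/7

Corner points and W = -4x + 11y:
  (0, 19/10) → W = 209/10
  (69/43, 130/43) → W = 1154/43
  (2/7, 0) → W = -8/7
  (28/23, 25/23) → W = 163/23
  (0, 0) → W = 0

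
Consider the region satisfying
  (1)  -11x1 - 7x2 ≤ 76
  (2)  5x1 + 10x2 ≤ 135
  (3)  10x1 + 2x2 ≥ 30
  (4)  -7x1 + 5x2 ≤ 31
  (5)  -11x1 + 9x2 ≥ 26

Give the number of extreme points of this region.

4

The feasible vertices (each the meet of two boundaries and inside every other half-plane) are:
  (73/19, 220/19)
  (191/31, 323/31)
  (11/8, 65/8)
  (109/56, 295/56)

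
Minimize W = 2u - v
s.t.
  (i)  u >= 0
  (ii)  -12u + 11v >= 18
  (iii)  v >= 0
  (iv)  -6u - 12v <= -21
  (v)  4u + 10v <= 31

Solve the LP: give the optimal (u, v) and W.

Corner points and W = 2u - v:
  (0, 7/4) → W = -7/4
  (0, 31/10) → W = -31/10
  (1/14, 12/7) → W = -11/7
  (161/164, 111/41) → W = -61/82

u = 0, v = 31/10, minimum W = -31/10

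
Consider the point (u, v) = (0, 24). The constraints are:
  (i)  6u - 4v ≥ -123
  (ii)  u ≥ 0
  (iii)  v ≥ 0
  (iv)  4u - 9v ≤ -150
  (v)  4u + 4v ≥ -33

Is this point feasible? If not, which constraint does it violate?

feasible

(i): -96 ≥ -123 ✓
(ii): 0 ≥ 0 ✓
(iii): 24 ≥ 0 ✓
(iv): -216 ≤ -150 ✓
(v): 96 ≥ -33 ✓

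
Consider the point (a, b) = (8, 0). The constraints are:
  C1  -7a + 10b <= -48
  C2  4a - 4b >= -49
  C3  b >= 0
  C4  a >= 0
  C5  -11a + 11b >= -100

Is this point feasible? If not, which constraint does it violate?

feasible

C1: -56 ≤ -48 ✓
C2: 32 ≥ -49 ✓
C3: 0 ≥ 0 ✓
C4: 8 ≥ 0 ✓
C5: -88 ≥ -100 ✓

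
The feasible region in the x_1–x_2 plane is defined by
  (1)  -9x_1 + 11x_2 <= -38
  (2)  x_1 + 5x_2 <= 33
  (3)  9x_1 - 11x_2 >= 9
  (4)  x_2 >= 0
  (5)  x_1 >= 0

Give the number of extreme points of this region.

3

The feasible vertices (each the meet of two boundaries and inside every other half-plane) are:
  (79/8, 37/8)
  (38/9, 0)
  (33, 0)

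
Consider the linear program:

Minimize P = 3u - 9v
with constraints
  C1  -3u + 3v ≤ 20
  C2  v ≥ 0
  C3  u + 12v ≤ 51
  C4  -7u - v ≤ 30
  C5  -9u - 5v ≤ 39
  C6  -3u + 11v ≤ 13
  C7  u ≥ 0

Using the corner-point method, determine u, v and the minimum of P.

u = 0, v = 13/11, minimum P = -117/11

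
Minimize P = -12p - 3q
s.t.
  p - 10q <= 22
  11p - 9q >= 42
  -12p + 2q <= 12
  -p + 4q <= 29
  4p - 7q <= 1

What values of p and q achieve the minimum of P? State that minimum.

At the optimal vertex, -p + 4q = 29 and 4p - 7q = 1.
Solving simultaneously gives p = 23, q = 13.

p = 23, q = 13, minimum P = -315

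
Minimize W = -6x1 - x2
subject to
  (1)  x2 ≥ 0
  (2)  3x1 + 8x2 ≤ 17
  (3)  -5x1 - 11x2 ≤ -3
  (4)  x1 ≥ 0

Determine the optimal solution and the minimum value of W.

x1 = 17/3, x2 = 0, minimum W = -34

Extreme points and W = -6x1 - x2:
  (17/3, 0) → W = -34
  (3/5, 0) → W = -18/5
  (0, 17/8) → W = -17/8
  (0, 3/11) → W = -3/11

At the optimal vertex, x2 = 0 and 3x1 + 8x2 = 17.
Solving simultaneously gives x1 = 17/3, x2 = 0.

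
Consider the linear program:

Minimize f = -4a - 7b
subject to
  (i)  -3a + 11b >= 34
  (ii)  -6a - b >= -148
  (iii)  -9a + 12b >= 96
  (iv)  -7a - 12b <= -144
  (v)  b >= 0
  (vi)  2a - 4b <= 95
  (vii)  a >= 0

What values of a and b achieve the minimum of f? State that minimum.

a = 0, b = 148, minimum f = -1036

Feasible corners and f = -4a - 7b:
  (560/27, 212/9) → f = -6692/27
  (0, 148) → f = -1036
  (3, 41/4) → f = -335/4
  (0, 12) → f = -84

The binding constraints are -6a - b = -148 and a = 0.
Solving simultaneously gives a = 0, b = 148.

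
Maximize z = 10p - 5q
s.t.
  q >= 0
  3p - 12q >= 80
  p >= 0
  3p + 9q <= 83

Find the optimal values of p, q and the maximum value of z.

Corner points and z = 10p - 5q:
  (80/3, 0) → z = 800/3
  (83/3, 0) → z = 830/3
  (572/21, 1/7) → z = 815/3

p = 83/3, q = 0, maximum z = 830/3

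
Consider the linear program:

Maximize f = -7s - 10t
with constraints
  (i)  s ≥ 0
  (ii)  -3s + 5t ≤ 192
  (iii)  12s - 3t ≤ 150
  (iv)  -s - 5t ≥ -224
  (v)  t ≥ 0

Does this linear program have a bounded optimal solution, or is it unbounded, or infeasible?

Extreme points and f = -7s - 10t:
  (0, 192/5) → f = -384
  (0, 0) → f = 0
  (8, 216/5) → f = -488
  (158/7, 282/7) → f = -3926/7
  (25/2, 0) → f = -175/2
The feasible region has finitely many vertices and no improving ray; the maximum is 0 at (0, 0).

bounded optimum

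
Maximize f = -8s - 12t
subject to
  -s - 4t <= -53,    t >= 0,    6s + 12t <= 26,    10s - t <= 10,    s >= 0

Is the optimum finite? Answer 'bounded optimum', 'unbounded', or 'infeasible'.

The boundaries -s - 4t = -53 and 6s + 12t = 26 meet at (-133/3, 73/3), but that point violates s ≥ 0. Every candidate vertex is excluded by some other constraint, so the feasible region is empty.

infeasible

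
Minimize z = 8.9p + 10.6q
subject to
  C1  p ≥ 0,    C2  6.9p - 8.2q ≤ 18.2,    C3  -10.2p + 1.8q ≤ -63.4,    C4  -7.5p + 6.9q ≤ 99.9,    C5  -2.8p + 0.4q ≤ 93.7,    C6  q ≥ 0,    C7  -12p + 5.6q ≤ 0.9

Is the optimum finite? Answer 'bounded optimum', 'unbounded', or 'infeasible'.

bounded optimum

Feasible corners and z = 8.9p + 10.6q:
  (24356/3561, 4197/1187) → z = 350233/3561
  (17833/1776, 12833/592) → z = 5668031/17760
  (18441/1360, 7947/272) → z = 5853159/13600
The feasible region has finitely many vertices and no improving ray; the minimum is 350233/3561 at (24356/3561, 4197/1187).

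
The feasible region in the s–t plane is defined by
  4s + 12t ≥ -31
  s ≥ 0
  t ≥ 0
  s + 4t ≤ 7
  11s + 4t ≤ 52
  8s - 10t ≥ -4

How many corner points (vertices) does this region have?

5

Of the 15 pairwise boundary intersections, those satisfying every inequality are:
  (0, 0)
  (0, 2/5)
  (52/11, 0)
  (9/2, 5/8)
  (9/7, 10/7)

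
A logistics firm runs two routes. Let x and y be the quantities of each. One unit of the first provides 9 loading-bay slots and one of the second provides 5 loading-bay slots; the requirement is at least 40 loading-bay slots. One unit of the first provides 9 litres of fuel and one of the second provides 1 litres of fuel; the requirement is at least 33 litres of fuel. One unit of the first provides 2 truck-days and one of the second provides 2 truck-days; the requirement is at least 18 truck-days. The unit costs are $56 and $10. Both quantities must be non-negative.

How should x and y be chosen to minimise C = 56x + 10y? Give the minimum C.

Vertices and C = 56x + 10y:
  (0, 33) → C = 330
  (9, 0) → C = 504
  (3, 6) → C = 228
The feasible region is unbounded (it extends along (0, 1), (1, 0)), but C strictly increases along every unbounded feasible direction, so there is no improving ray and the minimum is attained at a vertex.

x = 3, y = 6, minimum C = 228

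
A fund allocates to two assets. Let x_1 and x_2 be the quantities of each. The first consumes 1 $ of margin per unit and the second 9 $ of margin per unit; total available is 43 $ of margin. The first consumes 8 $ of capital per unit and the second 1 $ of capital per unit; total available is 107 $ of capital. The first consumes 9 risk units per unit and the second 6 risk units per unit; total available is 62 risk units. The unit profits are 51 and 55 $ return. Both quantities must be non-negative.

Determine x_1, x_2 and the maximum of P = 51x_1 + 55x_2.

x_1 = 4, x_2 = 13/3, maximum P = 1327/3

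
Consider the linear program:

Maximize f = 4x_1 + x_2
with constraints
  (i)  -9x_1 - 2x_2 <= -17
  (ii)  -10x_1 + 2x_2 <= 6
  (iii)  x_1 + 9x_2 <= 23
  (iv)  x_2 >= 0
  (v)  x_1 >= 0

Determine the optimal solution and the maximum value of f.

x_1 = 23, x_2 = 0, maximum f = 92

Corner points and f = 4x_1 + x_2:
  (107/79, 190/79) → f = 618/79
  (17/9, 0) → f = 68/9
  (23, 0) → f = 92

At the optimal vertex, x_1 + 9x_2 = 23 and x_2 = 0.
Solving simultaneously gives x_1 = 23, x_2 = 0.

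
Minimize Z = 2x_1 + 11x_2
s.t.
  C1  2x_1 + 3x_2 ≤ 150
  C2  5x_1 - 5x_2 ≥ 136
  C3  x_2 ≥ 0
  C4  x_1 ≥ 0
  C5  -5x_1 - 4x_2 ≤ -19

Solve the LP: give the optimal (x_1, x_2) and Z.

x_1 = 136/5, x_2 = 0, minimum Z = 272/5

Feasible corners and Z = 2x_1 + 11x_2:
  (1158/25, 478/25) → Z = 7574/25
  (75, 0) → Z = 150
  (136/5, 0) → Z = 272/5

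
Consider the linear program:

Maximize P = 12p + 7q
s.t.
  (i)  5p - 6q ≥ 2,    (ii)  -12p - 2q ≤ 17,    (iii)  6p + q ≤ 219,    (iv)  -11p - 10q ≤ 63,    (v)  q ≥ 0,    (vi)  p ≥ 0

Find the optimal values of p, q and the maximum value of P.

p = 1316/41, q = 1083/41, maximum P = 23373/41

Extreme points and P = 12p + 7q:
  (1316/41, 1083/41) → P = 23373/41
  (2/5, 0) → P = 24/5
  (73/2, 0) → P = 438

The binding constraints are 5p - 6q = 2 and 6p + q = 219.
Solving simultaneously gives p = 1316/41, q = 1083/41.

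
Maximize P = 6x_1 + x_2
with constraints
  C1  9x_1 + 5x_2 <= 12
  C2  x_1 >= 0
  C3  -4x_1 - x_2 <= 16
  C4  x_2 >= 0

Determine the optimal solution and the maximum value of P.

Vertices and P = 6x_1 + x_2:
  (0, 12/5) → P = 12/5
  (4/3, 0) → P = 8
  (0, 0) → P = 0

The binding constraints are 9x_1 + 5x_2 = 12 and x_2 = 0.
Solving simultaneously gives x_1 = 4/3, x_2 = 0.

x_1 = 4/3, x_2 = 0, maximum P = 8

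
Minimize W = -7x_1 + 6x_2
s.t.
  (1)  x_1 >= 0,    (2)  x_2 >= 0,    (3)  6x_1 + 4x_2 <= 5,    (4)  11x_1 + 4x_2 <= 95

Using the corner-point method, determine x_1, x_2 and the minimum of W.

Extreme points and W = -7x_1 + 6x_2:
  (0, 0) → W = 0
  (0, 5/4) → W = 15/2
  (5/6, 0) → W = -35/6

At the optimal vertex, x_2 = 0 and 6x_1 + 4x_2 = 5.
Solving simultaneously gives x_1 = 5/6, x_2 = 0.

x_1 = 5/6, x_2 = 0, minimum W = -35/6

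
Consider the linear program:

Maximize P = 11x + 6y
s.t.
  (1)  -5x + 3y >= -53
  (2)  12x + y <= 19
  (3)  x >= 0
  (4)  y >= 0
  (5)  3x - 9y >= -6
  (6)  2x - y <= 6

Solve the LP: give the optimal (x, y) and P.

Corner points and P = 11x + 6y:
  (19/12, 0) → P = 209/12
  (55/37, 43/37) → P = 863/37
  (0, 0) → P = 0
  (0, 2/3) → P = 4

The binding constraints are 12x + y = 19 and 3x - 9y = -6.
Solving simultaneously gives x = 55/37, y = 43/37.

x = 55/37, y = 43/37, maximum P = 863/37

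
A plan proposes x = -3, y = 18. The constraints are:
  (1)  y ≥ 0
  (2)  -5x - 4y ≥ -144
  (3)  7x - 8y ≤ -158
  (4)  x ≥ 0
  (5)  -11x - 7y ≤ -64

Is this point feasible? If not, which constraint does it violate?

not feasible — violates (4)

Constraint (4): x = -3, which is not ≥ 0. All other constraints are satisfied.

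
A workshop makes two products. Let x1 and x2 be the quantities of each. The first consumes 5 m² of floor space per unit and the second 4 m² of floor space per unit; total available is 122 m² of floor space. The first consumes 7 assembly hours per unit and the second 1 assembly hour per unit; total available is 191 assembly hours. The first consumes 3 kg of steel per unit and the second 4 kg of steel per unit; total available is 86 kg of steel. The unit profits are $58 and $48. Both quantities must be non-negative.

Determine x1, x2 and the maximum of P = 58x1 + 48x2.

x1 = 18, x2 = 8, maximum P = 1428

Vertices and P = 58x1 + 48x2:
  (0, 0) → P = 0
  (0, 43/2) → P = 1032
  (122/5, 0) → P = 7076/5
  (18, 8) → P = 1428

At the optimal vertex, 5x1 + 4x2 = 122 and 3x1 + 4x2 = 86.
Solving simultaneously gives x1 = 18, x2 = 8.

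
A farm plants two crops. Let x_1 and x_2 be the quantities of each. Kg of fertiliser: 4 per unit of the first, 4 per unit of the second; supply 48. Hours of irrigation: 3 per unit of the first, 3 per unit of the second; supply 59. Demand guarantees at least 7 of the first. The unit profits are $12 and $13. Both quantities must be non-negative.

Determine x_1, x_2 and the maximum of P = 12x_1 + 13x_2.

Vertices and P = 12x_1 + 13x_2:
  (12, 0) → P = 144
  (7, 0) → P = 84
  (7, 5) → P = 149

x_1 = 7, x_2 = 5, maximum P = 149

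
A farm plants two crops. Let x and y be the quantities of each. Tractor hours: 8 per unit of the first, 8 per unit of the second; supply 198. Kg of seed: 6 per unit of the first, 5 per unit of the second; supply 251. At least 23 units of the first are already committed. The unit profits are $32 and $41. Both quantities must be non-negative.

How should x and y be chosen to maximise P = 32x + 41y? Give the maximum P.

Feasible corners and P = 32x + 41y:
  (99/4, 0) → P = 792
  (23, 0) → P = 736
  (23, 7/4) → P = 3231/4

x = 23, y = 7/4, maximum P = 3231/4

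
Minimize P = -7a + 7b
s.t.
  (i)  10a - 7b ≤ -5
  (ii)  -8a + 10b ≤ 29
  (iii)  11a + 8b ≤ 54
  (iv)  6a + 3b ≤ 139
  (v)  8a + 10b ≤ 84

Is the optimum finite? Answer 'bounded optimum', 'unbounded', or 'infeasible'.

unbounded

From the feasible point (338/157, 595/157), moving in the direction (-7, -10) keeps every constraint satisfied while P decreases without bound.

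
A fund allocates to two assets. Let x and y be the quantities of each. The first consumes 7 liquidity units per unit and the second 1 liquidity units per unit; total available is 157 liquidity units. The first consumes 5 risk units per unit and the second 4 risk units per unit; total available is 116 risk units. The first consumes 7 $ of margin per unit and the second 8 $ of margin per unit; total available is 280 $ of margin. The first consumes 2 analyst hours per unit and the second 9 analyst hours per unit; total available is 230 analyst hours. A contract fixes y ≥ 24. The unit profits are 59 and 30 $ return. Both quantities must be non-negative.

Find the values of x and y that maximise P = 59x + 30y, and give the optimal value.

Vertices and P = 59x + 30y:
  (0, 230/9) → P = 2300/3
  (0, 24) → P = 720
  (124/37, 918/37) → P = 34856/37
  (4, 24) → P = 956

The binding constraints are 5x + 4y = 116 and y = 24.
Solving simultaneously gives x = 4, y = 24.

x = 4, y = 24, maximum P = 956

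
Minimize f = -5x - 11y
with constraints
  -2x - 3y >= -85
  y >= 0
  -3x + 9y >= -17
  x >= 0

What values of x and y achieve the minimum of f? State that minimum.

x = 0, y = 85/3, minimum f = -935/3

Corner points and f = -5x - 11y:
  (272/9, 221/27) → f = -6511/27
  (0, 85/3) → f = -935/3
  (17/3, 0) → f = -85/3
  (0, 0) → f = 0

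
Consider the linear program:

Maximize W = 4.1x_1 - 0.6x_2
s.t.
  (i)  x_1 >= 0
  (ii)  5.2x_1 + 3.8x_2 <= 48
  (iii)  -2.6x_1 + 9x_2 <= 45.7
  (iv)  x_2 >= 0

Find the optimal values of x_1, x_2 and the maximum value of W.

x_1 = 120/13, x_2 = 0, maximum W = 492/13

Vertices and W = 4.1x_1 - 0.6x_2:
  (0, 457/90) → W = -457/150
  (0, 0) → W = 0
  (12917/2834, 697/109) → W = 84173/5668
  (120/13, 0) → W = 492/13

The optimum lies where 5.2x_1 + 3.8x_2 = 48 and x_2 = 0.
Solving simultaneously gives x_1 = 120/13, x_2 = 0.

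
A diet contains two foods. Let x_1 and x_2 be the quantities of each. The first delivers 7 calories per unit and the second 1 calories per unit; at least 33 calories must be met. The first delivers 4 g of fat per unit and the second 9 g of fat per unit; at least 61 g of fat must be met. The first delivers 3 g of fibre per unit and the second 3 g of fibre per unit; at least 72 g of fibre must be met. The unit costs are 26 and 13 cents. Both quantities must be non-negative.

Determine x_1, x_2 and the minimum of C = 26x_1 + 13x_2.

x_1 = 3/2, x_2 = 45/2, minimum C = 663/2

The feasible region is unbounded (it extends along (0, 1), (1, 0)), but C strictly increases along every unbounded feasible direction, so there is no improving ray and the minimum is attained at a vertex.

The optimum lies where 7x_1 + x_2 = 33 and 3x_1 + 3x_2 = 72.
Solving simultaneously gives x_1 = 3/2, x_2 = 45/2.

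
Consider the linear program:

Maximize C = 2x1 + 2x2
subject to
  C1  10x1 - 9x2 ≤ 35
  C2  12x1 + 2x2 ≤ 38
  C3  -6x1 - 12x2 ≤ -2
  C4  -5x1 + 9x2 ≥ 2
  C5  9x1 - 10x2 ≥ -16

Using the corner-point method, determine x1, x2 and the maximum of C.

x1 = 58/23, x2 = 89/23, maximum C = 294/23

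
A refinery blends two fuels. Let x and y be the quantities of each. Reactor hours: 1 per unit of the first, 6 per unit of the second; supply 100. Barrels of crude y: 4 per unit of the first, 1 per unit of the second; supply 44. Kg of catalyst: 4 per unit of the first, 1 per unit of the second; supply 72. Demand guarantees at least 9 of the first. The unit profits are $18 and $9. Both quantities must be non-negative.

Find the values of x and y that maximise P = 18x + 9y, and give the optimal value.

x = 9, y = 8, maximum P = 234

The optimum lies where 4x + y = 44 and x = 9.
Solving simultaneously gives x = 9, y = 8.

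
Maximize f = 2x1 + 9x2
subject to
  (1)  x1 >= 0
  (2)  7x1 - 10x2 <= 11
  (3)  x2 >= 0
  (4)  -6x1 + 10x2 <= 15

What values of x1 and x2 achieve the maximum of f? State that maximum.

x1 = 26, x2 = 171/10, maximum f = 2059/10

Corner points and f = 2x1 + 9x2:
  (0, 0) → f = 0
  (0, 3/2) → f = 27/2
  (11/7, 0) → f = 22/7
  (26, 171/10) → f = 2059/10

The optimum lies where 7x1 - 10x2 = 11 and -6x1 + 10x2 = 15.
Solving simultaneously gives x1 = 26, x2 = 171/10.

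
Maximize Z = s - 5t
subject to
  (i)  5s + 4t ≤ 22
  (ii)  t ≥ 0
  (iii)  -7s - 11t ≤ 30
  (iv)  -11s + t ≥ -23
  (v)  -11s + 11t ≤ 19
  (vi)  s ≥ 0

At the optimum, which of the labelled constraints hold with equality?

(ii) and (iv)

Extreme points and Z = s - 5t:
  (114/49, 127/49) → Z = -521/49
  (166/99, 337/99) → Z = -1519/99
  (23/11, 0) → Z = 23/11
  (0, 0) → Z = 0
  (0, 19/11) → Z = -95/11

The maximum is at (23/11, 0). Substituting into each constraint, equality holds for (ii) and (iv); the remaining constraints have slack.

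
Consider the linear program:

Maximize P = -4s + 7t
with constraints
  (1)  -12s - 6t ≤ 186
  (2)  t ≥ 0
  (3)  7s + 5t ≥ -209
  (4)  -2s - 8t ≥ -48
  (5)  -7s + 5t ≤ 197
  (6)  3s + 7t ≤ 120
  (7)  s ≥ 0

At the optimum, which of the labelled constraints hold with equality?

Corner points and P = -4s + 7t:
  (24, 0) → P = -96
  (0, 0) → P = 0
  (0, 6) → P = 42

The maximum is at (0, 6). Substituting into each constraint, equality holds for (4) and (7); the remaining constraints have slack.

(4) and (7)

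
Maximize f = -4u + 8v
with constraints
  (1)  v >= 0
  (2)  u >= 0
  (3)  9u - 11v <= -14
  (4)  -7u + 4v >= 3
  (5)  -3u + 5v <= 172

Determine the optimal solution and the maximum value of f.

u = 673/23, v = 1195/23, maximum f = 6868/23

Feasible corners and f = -4u + 8v:
  (0, 14/11) → f = 112/11
  (0, 172/5) → f = 1376/5
  (23/41, 71/41) → f = 476/41
  (673/23, 1195/23) → f = 6868/23

The optimum lies where -7u + 4v = 3 and -3u + 5v = 172.
Solving simultaneously gives u = 673/23, v = 1195/23.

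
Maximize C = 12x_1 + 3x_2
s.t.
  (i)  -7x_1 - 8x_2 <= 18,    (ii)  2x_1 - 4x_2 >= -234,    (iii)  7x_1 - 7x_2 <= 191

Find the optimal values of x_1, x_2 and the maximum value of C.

x_1 = 1201/7, x_2 = 1010/7, maximum C = 17442/7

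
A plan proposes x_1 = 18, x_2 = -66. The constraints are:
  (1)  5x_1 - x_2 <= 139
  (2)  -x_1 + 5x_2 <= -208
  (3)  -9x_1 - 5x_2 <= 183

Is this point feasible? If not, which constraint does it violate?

Constraint (1): 5x_1 - x_2 = 156, which is not ≤ 139. All other constraints are satisfied.

not feasible — violates (1)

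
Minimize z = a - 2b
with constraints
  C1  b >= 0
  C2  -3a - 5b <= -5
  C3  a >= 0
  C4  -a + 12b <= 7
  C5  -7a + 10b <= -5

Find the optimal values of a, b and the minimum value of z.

Corner points and z = a - 2b:
  (5/3, 0) → z = 5/3
  (15/13, 4/13) → z = 7/13
  (65/37, 27/37) → z = 11/37
The feasible region is unbounded (it extends along (12, 1), (1, 0)), but z strictly increases along every unbounded feasible direction, so there is no improving ray and the minimum is attained at a vertex.

a = 65/37, b = 27/37, minimum z = 11/37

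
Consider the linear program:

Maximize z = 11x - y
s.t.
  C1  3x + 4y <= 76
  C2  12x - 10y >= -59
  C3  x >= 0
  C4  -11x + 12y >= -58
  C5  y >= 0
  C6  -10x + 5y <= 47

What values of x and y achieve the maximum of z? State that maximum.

Feasible corners and z = 11x - y:
  (262/39, 363/26) → z = 4675/78
  (143/10, 331/40) → z = 5961/40
  (0, 59/10) → z = -59/10
  (0, 0) → z = 0
  (58/11, 0) → z = 58

At the optimal vertex, 3x + 4y = 76 and -11x + 12y = -58.
Solving simultaneously gives x = 143/10, y = 331/40.

x = 143/10, y = 331/40, maximum z = 5961/40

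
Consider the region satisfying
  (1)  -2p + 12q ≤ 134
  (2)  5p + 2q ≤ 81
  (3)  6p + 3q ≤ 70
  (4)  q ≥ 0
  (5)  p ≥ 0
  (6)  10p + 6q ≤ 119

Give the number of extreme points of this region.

5

Pairwise boundary intersections that survive every other constraint:
  (0, 67/6)
  (52/11, 263/22)
  (35/3, 0)
  (21/2, 7/3)
  (0, 0)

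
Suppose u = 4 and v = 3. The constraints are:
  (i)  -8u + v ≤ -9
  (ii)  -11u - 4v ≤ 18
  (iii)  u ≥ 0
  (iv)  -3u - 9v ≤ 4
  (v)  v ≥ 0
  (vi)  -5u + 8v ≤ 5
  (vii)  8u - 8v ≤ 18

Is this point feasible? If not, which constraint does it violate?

(i): -29 ≤ -9 ✓
(ii): -56 ≤ 18 ✓
(iii): 4 ≥ 0 ✓
(iv): -39 ≤ 4 ✓
(v): 3 ≥ 0 ✓
(vi): 4 ≤ 5 ✓
(vii): 8 ≤ 18 ✓

feasible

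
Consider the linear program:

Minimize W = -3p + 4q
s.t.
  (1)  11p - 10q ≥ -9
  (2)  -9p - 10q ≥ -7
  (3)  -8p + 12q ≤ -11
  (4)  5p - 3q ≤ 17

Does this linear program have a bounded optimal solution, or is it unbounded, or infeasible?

From the feasible point (-109/26, -193/52), moving in the direction (-10, -11) keeps every constraint satisfied while W decreases without bound.

unbounded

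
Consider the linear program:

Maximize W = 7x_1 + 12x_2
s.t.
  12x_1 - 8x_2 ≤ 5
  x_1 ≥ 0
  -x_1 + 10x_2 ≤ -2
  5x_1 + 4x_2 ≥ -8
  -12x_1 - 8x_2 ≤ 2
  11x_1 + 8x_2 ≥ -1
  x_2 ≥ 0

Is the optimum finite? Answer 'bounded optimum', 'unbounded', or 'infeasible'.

The boundaries 12x_1 - 8x_2 = 5 and -x_1 + 10x_2 = -2 meet at (17/56, -19/112), but that point violates x_2 ≥ 0. Every candidate vertex is excluded by some other constraint, so the feasible region is empty.

infeasible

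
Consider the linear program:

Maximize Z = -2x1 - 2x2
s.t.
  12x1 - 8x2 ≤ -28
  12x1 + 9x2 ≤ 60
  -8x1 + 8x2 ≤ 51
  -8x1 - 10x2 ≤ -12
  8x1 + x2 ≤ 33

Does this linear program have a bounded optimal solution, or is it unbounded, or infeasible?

Corner points and Z = -2x1 - 2x2:
  (19/17, 88/17) → Z = -214/17
  (-1, 2) → Z = -2
  (1/8, 13/2) → Z = -53/4
  (-23/8, 7/2) → Z = -5/4
The feasible region has finitely many vertices and no improving ray; the maximum is -5/4 at (-23/8, 7/2).

bounded optimum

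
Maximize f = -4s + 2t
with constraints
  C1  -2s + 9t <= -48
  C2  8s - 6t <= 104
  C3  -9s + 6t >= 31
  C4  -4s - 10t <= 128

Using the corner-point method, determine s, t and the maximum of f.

s = -12, t = -8, maximum f = 32

Feasible corners and f = -4s + 2t:
  (-189/23, -494/69) → f = 1280/69
  (-12, -8) → f = 32
  (-539/57, -514/57) → f = 376/19

The binding constraints are -2s + 9t = -48 and -4s - 10t = 128.
Solving simultaneously gives s = -12, t = -8.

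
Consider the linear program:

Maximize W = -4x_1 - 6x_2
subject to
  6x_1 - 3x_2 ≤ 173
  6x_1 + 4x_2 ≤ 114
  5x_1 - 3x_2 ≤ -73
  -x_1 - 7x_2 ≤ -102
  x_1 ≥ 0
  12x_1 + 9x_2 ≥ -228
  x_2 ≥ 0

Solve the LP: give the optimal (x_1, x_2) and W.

Feasible corners and W = -4x_1 - 6x_2:
  (25/19, 504/19) → W = -3124/19
  (0, 57/2) → W = -171
  (0, 73/3) → W = -146

At the optimal vertex, 5x_1 - 3x_2 = -73 and x_1 = 0.
Solving simultaneously gives x_1 = 0, x_2 = 73/3.

x_1 = 0, x_2 = 73/3, maximum W = -146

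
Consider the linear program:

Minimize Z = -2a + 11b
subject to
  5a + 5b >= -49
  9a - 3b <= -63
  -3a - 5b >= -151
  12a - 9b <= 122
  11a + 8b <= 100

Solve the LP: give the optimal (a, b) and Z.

a = -77/10, b = -21/10, minimum Z = -77/10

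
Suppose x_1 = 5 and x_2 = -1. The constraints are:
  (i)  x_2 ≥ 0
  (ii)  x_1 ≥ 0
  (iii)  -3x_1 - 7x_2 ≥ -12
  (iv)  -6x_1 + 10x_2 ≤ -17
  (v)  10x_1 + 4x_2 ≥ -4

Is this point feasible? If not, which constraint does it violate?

Constraint (i): x_2 = -1, which is not ≥ 0. All other constraints are satisfied.

not feasible — violates (i)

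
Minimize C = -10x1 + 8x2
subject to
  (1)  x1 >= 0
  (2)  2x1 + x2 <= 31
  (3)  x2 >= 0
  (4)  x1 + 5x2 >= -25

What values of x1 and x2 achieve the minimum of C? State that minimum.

x1 = 31/2, x2 = 0, minimum C = -155

Corner points and C = -10x1 + 8x2:
  (0, 31) → C = 248
  (0, 0) → C = 0
  (31/2, 0) → C = -155

The optimum lies where 2x1 + x2 = 31 and x2 = 0.
Solving simultaneously gives x1 = 31/2, x2 = 0.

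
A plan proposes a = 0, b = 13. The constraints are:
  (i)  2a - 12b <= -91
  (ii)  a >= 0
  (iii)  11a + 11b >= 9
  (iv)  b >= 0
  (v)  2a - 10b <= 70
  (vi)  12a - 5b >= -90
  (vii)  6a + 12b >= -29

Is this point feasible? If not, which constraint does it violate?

feasible

(i): -156 ≤ -91 ✓
(ii): 0 ≥ 0 ✓
(iii): 143 ≥ 9 ✓
(iv): 13 ≥ 0 ✓
(v): -130 ≤ 70 ✓
(vi): -65 ≥ -90 ✓
(vii): 156 ≥ -29 ✓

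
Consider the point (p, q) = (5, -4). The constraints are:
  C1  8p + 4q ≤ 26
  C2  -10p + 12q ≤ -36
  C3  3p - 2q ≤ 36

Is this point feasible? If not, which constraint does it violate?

feasible

C1: 24 ≤ 26 ✓
C2: -98 ≤ -36 ✓
C3: 23 ≤ 36 ✓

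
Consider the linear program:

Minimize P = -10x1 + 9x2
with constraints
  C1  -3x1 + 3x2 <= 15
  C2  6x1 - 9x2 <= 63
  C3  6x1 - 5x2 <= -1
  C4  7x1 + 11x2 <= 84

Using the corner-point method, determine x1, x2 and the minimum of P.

Extreme points and P = -10x1 + 9x2:
  (-36, -31) → P = 81
  (29/18, 119/18) → P = 781/18
  (-27/2, -16) → P = -9
  (409/101, 511/101) → P = 509/101

x1 = -27/2, x2 = -16, minimum P = -9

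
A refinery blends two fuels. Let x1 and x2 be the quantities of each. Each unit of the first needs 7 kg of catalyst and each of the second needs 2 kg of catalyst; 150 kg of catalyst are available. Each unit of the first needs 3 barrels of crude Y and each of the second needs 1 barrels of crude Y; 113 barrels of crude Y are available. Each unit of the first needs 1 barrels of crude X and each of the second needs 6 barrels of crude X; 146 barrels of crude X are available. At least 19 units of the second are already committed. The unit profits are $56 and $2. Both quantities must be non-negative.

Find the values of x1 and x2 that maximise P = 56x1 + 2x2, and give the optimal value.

At the optimal vertex, 7x1 + 2x2 = 150 and x2 = 19.
Solving simultaneously gives x1 = 16, x2 = 19.

x1 = 16, x2 = 19, maximum P = 934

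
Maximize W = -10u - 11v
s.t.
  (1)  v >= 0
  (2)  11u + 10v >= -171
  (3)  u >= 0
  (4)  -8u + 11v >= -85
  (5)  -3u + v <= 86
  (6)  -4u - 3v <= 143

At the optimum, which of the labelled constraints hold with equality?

(1) and (3)

Corner points and W = -10u - 11v:
  (0, 0) → W = 0
  (85/8, 0) → W = -425/4
  (0, 86) → W = -946
The feasible region is unbounded (it extends along (1, 3), (11, 8)), but W strictly decreases along every unbounded feasible direction, so there is no improving ray and the maximum is attained at a vertex.

The maximum is at (0, 0). Substituting into each constraint, equality holds for (1) and (3); the remaining constraints have slack.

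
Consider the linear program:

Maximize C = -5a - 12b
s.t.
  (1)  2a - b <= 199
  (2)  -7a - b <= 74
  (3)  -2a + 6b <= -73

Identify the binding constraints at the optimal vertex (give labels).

(1) and (2)

Extreme points and C = -5a - 12b:
  (125/9, -1541/9) → C = 17867/9
  (1121/10, 126/5) → C = -8629/10
  (-371/44, -659/44) → C = 9763/44

The maximum is at (125/9, -1541/9). Substituting into each constraint, equality holds for (1) and (2); the remaining constraints have slack.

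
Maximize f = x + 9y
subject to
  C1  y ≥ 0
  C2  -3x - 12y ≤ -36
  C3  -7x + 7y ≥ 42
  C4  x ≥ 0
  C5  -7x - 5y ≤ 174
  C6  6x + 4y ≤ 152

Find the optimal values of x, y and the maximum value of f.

x = 0, y = 38, maximum f = 342

Vertices and f = x + 9y:
  (0, 6) → f = 54
  (64/5, 94/5) → f = 182
  (0, 38) → f = 342

The binding constraints are x = 0 and 6x + 4y = 152.
Solving simultaneously gives x = 0, y = 38.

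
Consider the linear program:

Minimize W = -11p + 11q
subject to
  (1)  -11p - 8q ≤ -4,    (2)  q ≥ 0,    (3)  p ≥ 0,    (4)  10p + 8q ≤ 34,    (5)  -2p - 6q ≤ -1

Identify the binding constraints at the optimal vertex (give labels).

(2) and (4)

Vertices and W = -11p + 11q:
  (0, 1/2) → W = 11/2
  (8/25, 3/50) → W = -143/50
  (17/5, 0) → W = -187/5
  (1/2, 0) → W = -11/2
  (0, 17/4) → W = 187/4

The minimum is at (17/5, 0). Substituting into each constraint, equality holds for (2) and (4); the remaining constraints have slack.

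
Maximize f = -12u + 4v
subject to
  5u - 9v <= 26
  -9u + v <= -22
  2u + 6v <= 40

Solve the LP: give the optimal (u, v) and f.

u = 43/14, v = 79/14, maximum f = -100/7

Vertices and f = -12u + 4v:
  (43/19, -31/19) → f = -640/19
  (43/4, 37/12) → f = -350/3
  (43/14, 79/14) → f = -100/7

The binding constraints are -9u + v = -22 and 2u + 6v = 40.
Solving simultaneously gives u = 43/14, v = 79/14.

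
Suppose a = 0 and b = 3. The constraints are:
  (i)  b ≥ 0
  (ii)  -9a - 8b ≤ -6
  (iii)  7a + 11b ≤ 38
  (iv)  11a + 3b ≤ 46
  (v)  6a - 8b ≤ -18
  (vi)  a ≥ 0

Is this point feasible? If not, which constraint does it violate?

(i): 3 ≥ 0 ✓
(ii): -24 ≤ -6 ✓
(iii): 33 ≤ 38 ✓
(iv): 9 ≤ 46 ✓
(v): -24 ≤ -18 ✓
(vi): 0 ≥ 0 ✓

feasible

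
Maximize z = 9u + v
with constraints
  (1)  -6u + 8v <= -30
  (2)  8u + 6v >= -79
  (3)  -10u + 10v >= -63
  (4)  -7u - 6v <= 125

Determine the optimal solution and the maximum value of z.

u = 51/5, v = 39/10, maximum z = 957/10

Extreme points and z = 9u + v:
  (-113/25, -357/50) → z = -2391/50
  (51/5, 39/10) → z = 957/10
  (-103/35, -647/70) → z = -2501/70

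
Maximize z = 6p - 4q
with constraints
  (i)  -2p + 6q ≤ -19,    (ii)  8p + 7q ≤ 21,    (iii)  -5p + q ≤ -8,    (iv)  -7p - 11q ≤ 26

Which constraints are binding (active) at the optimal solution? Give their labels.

(ii) and (iv)

Corner points and z = 6p - 4q:
  (259/62, -55/31) → z = 997/31
  (29/28, -79/28) → z = 35/2
  (413/39, -355/39) → z = 3898/39
  (1, -3) → z = 18

The maximum is at (413/39, -355/39). Substituting into each constraint, equality holds for (ii) and (iv); the remaining constraints have slack.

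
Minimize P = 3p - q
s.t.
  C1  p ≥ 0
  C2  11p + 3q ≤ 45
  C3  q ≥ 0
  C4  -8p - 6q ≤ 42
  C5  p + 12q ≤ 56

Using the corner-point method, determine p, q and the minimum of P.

p = 0, q = 14/3, minimum P = -14/3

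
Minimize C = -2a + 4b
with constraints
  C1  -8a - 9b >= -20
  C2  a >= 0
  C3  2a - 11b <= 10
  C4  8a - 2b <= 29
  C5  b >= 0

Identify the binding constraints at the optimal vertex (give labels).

C1 and C5

Feasible corners and C = -2a + 4b:
  (0, 20/9) → C = 80/9
  (5/2, 0) → C = -5
  (0, 0) → C = 0

The minimum is at (5/2, 0). Substituting into each constraint, equality holds for C1 and C5; the remaining constraints have slack.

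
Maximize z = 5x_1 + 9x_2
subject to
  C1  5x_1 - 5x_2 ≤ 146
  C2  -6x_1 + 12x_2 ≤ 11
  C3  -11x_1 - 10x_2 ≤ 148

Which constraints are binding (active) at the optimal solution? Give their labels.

C1 and C2

Feasible corners and z = 5x_1 + 9x_2:
  (1807/30, 931/30) → z = 8707/15
  (48/7, -782/35) → z = -834/5
  (-943/96, -767/192) → z = -16333/192

The maximum is at (1807/30, 931/30). Substituting into each constraint, equality holds for C1 and C2; the remaining constraints have slack.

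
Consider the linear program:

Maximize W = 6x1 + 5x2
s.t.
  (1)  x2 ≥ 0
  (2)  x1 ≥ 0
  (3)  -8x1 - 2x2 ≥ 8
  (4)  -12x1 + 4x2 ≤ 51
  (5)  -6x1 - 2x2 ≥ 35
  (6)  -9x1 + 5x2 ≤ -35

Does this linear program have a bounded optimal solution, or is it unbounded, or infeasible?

infeasible

The boundaries x1 = 0 and -6x1 - 2x2 = 35 meet at (0, -35/2), but that point violates x2 ≥ 0. Every candidate vertex is excluded by some other constraint, so the feasible region is empty.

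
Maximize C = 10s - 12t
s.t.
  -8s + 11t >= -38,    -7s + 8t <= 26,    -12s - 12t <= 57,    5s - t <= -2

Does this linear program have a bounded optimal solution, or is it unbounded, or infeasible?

Vertices and C = 10s - 12t:
  (-64/15, -29/60) → C = -553/15
  (10/33, 116/33) → C = -1292/33
  (-9/8, -29/8) → C = 129/4
The feasible region has finitely many vertices and no improving ray; the maximum is 129/4 at (-9/8, -29/8).

bounded optimum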